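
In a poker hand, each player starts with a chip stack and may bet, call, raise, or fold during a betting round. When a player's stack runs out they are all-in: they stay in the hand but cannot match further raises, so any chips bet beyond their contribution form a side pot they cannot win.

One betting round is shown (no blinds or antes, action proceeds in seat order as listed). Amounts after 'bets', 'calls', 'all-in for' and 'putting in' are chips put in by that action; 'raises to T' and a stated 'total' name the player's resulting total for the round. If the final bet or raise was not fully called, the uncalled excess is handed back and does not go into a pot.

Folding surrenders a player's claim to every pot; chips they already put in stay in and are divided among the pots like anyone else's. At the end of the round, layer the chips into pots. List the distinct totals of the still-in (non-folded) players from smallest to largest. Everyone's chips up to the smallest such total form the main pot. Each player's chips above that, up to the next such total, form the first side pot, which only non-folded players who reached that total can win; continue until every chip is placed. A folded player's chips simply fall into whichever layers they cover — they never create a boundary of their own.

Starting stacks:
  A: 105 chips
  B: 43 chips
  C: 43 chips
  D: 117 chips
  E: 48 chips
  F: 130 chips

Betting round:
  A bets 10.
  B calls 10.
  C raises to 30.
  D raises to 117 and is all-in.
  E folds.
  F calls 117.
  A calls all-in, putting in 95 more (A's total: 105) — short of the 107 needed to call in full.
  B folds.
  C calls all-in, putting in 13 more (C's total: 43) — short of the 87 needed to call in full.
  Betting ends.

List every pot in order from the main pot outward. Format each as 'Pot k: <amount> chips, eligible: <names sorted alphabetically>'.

Pot 1: 182 chips, eligible: A, C, D, F
Pot 2: 186 chips, eligible: A, D, F
Pot 3: 24 chips, eligible: D, F

Derivation:
Contributions: A=105, B=10, C=43, D=117, F=117
Folded: B, E
Pot levels (distinct totals of non-folded players): 43, 105, 117
Layer 1-43: A 43 + B 10 + C 43 + D 43 + F 43 = 182 chips; eligible A, C, D, F
Layer 44-105: 62 each from A, D, F = 62*3 = 186 chips; eligible A, D, F
Layer 106-117: 12 each from D, F = 12*2 = 24 chips; eligible D, F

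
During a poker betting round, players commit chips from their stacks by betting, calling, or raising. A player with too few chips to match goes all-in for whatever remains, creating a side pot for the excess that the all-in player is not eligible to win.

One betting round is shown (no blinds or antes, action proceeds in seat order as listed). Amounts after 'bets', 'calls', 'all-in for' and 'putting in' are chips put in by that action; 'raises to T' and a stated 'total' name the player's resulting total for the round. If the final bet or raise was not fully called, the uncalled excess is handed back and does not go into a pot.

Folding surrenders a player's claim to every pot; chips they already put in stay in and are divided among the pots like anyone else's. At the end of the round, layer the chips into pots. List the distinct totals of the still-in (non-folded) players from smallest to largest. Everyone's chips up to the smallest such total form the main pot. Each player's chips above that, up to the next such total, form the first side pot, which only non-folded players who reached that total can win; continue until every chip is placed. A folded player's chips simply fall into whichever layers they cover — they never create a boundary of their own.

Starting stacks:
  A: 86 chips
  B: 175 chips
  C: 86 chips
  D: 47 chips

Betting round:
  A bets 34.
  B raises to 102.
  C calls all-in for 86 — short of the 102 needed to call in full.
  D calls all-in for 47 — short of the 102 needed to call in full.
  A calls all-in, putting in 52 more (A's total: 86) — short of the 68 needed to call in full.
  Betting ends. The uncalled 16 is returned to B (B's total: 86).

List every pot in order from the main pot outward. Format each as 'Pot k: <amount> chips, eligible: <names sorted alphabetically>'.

Contributions (after 16 returned to B): A=86, B=86, C=86, D=47
Pot levels (distinct totals of non-folded players): 47, 86
Layer 1-47: 47 each from A, B, C, D = 47*4 = 188 chips; eligible A, B, C, D
Layer 48-86: 39 each from A, B, C = 39*3 = 117 chips; eligible A, B, C

Pot 1: 188 chips, eligible: A, B, C, D
Pot 2: 117 chips, eligible: A, B, C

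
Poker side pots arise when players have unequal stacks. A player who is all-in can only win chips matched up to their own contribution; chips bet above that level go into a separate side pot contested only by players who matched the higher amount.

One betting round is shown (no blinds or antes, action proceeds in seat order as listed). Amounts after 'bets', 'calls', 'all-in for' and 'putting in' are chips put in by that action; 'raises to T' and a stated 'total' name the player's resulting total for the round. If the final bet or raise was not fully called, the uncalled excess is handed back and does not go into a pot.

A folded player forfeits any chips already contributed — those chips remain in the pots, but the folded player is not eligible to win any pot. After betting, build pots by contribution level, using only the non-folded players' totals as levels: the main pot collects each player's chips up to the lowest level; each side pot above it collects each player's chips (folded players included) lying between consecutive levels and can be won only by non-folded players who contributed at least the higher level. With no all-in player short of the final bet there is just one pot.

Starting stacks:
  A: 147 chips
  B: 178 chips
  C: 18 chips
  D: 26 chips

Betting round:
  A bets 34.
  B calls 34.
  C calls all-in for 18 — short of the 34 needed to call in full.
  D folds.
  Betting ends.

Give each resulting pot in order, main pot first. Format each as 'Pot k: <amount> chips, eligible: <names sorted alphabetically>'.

Pot 1: 54 chips, eligible: A, B, C
Pot 2: 32 chips, eligible: A, B

Derivation:
Contributions: A=34, B=34, C=18
Folded: D
Pot levels (distinct totals of non-folded players): 18, 34
Layer 1-18: 18 each from A, B, C = 18*3 = 54 chips; eligible A, B, C
Layer 19-34: 16 each from A, B = 16*2 = 32 chips; eligible A, B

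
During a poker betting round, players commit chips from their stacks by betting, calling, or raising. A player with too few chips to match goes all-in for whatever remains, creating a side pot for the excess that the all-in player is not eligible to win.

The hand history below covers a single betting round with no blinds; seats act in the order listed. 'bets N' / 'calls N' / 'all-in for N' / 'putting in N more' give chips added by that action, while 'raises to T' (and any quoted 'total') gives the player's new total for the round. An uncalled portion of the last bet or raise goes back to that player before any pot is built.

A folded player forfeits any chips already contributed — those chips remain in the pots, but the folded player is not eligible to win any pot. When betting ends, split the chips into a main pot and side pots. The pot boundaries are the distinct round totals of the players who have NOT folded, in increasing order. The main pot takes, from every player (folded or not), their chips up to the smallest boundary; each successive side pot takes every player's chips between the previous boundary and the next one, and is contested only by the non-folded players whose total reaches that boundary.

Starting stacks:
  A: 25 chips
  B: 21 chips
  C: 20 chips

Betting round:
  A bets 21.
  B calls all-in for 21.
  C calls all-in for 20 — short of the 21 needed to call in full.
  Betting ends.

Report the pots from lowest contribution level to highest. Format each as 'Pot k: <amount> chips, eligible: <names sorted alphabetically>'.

Contributions: A=21, B=21, C=20
Pot levels (distinct totals of non-folded players): 20, 21
Layer 1-20: 20 each from A, B, C = 20*3 = 60 chips; eligible A, B, C
Layer 21-21: 1 each from A, B = 1*2 = 2 chips; eligible A, B

Pot 1: 60 chips, eligible: A, B, C
Pot 2: 2 chips, eligible: A, B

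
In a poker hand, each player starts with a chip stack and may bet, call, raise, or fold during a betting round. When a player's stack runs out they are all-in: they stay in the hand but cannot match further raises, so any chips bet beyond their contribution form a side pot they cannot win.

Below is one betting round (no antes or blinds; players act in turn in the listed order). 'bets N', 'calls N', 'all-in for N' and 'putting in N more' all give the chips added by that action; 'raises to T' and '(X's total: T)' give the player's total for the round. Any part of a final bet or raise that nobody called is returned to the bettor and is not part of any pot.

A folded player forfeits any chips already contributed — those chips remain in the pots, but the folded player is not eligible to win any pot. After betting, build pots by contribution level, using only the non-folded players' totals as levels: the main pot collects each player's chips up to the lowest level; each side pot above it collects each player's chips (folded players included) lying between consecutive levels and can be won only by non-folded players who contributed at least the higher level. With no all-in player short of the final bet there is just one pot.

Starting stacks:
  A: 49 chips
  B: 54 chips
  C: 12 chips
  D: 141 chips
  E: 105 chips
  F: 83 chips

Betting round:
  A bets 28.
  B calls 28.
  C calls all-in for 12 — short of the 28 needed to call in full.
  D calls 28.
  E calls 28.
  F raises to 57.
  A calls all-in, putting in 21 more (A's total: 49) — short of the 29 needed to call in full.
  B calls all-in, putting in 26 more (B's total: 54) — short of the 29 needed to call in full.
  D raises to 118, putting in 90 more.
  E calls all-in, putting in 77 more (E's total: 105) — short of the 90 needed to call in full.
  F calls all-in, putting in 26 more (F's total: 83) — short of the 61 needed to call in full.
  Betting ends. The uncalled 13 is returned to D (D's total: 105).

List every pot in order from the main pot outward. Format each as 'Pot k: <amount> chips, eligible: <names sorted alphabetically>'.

Contributions (after 13 returned to D): A=49, B=54, C=12, D=105, E=105, F=83
Pot levels (distinct totals of non-folded players): 12, 49, 54, 83, 105
Layer 1-12: 12 each from A, B, C, D, E, F = 12*6 = 72 chips; eligible A, B, C, D, E, F
Layer 13-49: 37 each from A, B, D, E, F = 37*5 = 185 chips; eligible A, B, D, E, F
Layer 50-54: 5 each from B, D, E, F = 5*4 = 20 chips; eligible B, D, E, F
Layer 55-83: 29 each from D, E, F = 29*3 = 87 chips; eligible D, E, F
Layer 84-105: 22 each from D, E = 22*2 = 44 chips; eligible D, E

Pot 1: 72 chips, eligible: A, B, C, D, E, F
Pot 2: 185 chips, eligible: A, B, D, E, F
Pot 3: 20 chips, eligible: B, D, E, F
Pot 4: 87 chips, eligible: D, E, F
Pot 5: 44 chips, eligible: D, E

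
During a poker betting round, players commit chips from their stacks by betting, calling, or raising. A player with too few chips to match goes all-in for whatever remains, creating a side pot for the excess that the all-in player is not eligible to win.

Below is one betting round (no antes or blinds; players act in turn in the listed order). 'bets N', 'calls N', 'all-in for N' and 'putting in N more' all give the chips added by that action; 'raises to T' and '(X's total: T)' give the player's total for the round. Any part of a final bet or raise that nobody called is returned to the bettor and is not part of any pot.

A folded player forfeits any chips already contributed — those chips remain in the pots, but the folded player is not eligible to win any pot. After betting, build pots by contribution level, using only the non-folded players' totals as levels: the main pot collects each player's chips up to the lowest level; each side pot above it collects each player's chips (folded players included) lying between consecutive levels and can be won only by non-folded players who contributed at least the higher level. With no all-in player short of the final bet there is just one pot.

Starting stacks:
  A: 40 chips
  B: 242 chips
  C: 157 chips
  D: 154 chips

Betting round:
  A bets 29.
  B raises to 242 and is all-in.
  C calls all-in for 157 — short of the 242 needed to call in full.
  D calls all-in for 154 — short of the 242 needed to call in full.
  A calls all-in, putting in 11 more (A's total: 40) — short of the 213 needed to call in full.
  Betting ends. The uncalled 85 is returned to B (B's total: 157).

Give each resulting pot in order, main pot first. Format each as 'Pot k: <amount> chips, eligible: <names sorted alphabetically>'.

Contributions (after 85 returned to B): A=40, B=157, C=157, D=154
Pot levels (distinct totals of non-folded players): 40, 154, 157
Layer 1-40: 40 each from A, B, C, D = 40*4 = 160 chips; eligible A, B, C, D
Layer 41-154: 114 each from B, C, D = 114*3 = 342 chips; eligible B, C, D
Layer 155-157: 3 each from B, C = 3*2 = 6 chips; eligible B, C

Pot 1: 160 chips, eligible: A, B, C, D
Pot 2: 342 chips, eligible: B, C, D
Pot 3: 6 chips, eligible: B, C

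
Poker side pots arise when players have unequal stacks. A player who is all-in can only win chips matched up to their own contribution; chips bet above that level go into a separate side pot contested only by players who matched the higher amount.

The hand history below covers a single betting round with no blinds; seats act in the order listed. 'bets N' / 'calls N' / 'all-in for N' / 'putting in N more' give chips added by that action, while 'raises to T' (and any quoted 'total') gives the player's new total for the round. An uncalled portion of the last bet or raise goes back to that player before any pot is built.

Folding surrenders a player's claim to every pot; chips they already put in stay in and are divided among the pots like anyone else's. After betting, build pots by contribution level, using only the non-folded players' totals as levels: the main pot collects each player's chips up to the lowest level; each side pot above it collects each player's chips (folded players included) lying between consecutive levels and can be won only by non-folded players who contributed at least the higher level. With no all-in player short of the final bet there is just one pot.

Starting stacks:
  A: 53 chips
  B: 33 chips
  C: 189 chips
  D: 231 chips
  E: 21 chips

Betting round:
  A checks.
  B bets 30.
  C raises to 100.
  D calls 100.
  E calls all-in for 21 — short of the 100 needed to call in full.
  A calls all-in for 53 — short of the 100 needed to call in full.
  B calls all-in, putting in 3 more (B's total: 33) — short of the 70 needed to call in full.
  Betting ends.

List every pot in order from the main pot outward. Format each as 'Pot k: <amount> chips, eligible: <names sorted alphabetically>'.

Contributions: A=53, B=33, C=100, D=100, E=21
Pot levels (distinct totals of non-folded players): 21, 33, 53, 100
Layer 1-21: 21 each from A, B, C, D, E = 21*5 = 105 chips; eligible A, B, C, D, E
Layer 22-33: 12 each from A, B, C, D = 12*4 = 48 chips; eligible A, B, C, D
Layer 34-53: 20 each from A, C, D = 20*3 = 60 chips; eligible A, C, D
Layer 54-100: 47 each from C, D = 47*2 = 94 chips; eligible C, D

Pot 1: 105 chips, eligible: A, B, C, D, E
Pot 2: 48 chips, eligible: A, B, C, D
Pot 3: 60 chips, eligible: A, C, D
Pot 4: 94 chips, eligible: C, D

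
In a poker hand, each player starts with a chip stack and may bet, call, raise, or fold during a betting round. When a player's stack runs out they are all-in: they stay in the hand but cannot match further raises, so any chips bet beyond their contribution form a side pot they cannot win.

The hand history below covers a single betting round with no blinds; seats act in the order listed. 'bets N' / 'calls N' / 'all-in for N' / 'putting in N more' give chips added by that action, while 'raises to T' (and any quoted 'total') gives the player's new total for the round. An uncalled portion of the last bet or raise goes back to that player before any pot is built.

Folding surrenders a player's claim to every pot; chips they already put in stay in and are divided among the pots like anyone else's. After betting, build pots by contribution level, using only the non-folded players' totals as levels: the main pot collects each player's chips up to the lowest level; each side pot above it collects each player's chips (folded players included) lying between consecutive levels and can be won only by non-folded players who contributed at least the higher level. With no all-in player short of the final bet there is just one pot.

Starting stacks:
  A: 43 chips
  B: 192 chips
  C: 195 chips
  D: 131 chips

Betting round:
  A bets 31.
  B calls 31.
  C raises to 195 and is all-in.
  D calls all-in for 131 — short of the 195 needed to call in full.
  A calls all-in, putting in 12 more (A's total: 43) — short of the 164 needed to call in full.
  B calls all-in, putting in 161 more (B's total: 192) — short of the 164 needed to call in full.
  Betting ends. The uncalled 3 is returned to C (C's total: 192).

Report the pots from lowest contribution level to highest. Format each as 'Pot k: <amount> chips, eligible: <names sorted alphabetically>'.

Pot 1: 172 chips, eligible: A, B, C, D
Pot 2: 264 chips, eligible: B, C, D
Pot 3: 122 chips, eligible: B, C

Derivation:
Contributions (after 3 returned to C): A=43, B=192, C=192, D=131
Pot levels (distinct totals of non-folded players): 43, 131, 192
Layer 1-43: 43 each from A, B, C, D = 43*4 = 172 chips; eligible A, B, C, D
Layer 44-131: 88 each from B, C, D = 88*3 = 264 chips; eligible B, C, D
Layer 132-192: 61 each from B, C = 61*2 = 122 chips; eligible B, C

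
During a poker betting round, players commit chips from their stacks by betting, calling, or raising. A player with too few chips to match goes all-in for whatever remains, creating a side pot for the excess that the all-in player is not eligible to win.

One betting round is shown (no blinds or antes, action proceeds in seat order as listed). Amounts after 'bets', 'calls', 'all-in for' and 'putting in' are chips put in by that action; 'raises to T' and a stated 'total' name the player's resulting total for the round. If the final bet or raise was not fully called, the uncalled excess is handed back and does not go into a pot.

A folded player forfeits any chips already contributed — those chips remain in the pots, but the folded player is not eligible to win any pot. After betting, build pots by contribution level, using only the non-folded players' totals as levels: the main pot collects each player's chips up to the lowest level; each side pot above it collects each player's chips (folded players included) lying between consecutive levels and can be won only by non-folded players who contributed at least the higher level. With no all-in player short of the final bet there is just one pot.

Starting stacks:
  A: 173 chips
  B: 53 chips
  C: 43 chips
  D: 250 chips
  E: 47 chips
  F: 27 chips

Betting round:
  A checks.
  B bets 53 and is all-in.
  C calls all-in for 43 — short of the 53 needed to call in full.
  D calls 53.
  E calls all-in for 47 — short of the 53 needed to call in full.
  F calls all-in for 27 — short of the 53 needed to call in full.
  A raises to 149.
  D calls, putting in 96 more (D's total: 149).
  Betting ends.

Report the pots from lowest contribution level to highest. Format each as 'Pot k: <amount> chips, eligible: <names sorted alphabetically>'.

Pot 1: 162 chips, eligible: A, B, C, D, E, F
Pot 2: 80 chips, eligible: A, B, C, D, E
Pot 3: 16 chips, eligible: A, B, D, E
Pot 4: 18 chips, eligible: A, B, D
Pot 5: 192 chips, eligible: A, D

Derivation:
Contributions: A=149, B=53, C=43, D=149, E=47, F=27
Pot levels (distinct totals of non-folded players): 27, 43, 47, 53, 149
Layer 1-27: 27 each from A, B, C, D, E, F = 27*6 = 162 chips; eligible A, B, C, D, E, F
Layer 28-43: 16 each from A, B, C, D, E = 16*5 = 80 chips; eligible A, B, C, D, E
Layer 44-47: 4 each from A, B, D, E = 4*4 = 16 chips; eligible A, B, D, E
Layer 48-53: 6 each from A, B, D = 6*3 = 18 chips; eligible A, B, D
Layer 54-149: 96 each from A, D = 96*2 = 192 chips; eligible A, D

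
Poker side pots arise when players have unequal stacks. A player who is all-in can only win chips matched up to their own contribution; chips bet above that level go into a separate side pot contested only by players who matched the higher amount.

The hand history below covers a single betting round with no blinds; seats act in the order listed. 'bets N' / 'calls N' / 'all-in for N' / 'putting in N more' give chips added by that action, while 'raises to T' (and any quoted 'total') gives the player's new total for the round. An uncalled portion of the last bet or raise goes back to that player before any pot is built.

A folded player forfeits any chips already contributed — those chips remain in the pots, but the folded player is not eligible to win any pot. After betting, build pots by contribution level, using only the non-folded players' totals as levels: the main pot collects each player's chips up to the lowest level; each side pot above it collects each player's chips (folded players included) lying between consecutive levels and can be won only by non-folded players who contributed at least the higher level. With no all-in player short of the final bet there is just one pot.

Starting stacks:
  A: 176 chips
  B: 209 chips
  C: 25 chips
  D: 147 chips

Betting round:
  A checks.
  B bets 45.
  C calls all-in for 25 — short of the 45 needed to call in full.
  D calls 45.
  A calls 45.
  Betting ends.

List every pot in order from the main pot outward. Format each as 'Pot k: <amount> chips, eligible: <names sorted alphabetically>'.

Contributions: A=45, B=45, C=25, D=45
Pot levels (distinct totals of non-folded players): 25, 45
Layer 1-25: 25 each from A, B, C, D = 25*4 = 100 chips; eligible A, B, C, D
Layer 26-45: 20 each from A, B, D = 20*3 = 60 chips; eligible A, B, D

Pot 1: 100 chips, eligible: A, B, C, D
Pot 2: 60 chips, eligible: A, B, D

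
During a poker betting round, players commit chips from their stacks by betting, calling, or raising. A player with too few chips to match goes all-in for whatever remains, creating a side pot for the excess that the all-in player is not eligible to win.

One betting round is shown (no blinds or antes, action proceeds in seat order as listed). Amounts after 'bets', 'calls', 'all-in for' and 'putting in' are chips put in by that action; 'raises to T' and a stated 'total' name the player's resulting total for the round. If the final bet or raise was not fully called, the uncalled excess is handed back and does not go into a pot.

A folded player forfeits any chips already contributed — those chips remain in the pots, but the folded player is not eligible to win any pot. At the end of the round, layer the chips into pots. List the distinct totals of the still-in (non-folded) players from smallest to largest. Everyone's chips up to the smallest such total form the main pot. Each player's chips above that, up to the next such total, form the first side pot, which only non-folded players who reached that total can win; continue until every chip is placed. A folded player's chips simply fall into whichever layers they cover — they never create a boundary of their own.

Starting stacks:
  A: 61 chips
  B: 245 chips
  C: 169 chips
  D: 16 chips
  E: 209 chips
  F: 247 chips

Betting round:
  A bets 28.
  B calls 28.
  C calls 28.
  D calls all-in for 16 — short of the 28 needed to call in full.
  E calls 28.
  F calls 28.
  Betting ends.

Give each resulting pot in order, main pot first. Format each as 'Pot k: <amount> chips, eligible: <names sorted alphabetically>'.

Contributions: A=28, B=28, C=28, D=16, E=28, F=28
Pot levels (distinct totals of non-folded players): 16, 28
Layer 1-16: 16 each from A, B, C, D, E, F = 16*6 = 96 chips; eligible A, B, C, D, E, F
Layer 17-28: 12 each from A, B, C, E, F = 12*5 = 60 chips; eligible A, B, C, E, F

Pot 1: 96 chips, eligible: A, B, C, D, E, F
Pot 2: 60 chips, eligible: A, B, C, E, F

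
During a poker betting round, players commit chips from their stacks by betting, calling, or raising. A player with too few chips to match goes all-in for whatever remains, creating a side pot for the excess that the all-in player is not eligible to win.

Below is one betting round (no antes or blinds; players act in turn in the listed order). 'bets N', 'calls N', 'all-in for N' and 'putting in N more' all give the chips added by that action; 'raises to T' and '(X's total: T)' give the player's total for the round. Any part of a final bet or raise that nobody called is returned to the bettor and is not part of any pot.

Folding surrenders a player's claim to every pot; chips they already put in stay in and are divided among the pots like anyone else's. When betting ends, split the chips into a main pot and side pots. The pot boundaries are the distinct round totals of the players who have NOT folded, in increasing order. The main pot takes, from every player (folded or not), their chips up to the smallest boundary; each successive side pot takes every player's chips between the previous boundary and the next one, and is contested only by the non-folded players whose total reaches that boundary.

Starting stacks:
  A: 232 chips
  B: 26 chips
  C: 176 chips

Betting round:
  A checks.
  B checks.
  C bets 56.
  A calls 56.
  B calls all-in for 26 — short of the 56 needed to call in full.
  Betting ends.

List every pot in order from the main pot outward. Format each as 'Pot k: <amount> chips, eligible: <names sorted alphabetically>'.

Contributions: A=56, B=26, C=56
Pot levels (distinct totals of non-folded players): 26, 56
Layer 1-26: 26 each from A, B, C = 26*3 = 78 chips; eligible A, B, C
Layer 27-56: 30 each from A, C = 30*2 = 60 chips; eligible A, C

Pot 1: 78 chips, eligible: A, B, C
Pot 2: 60 chips, eligible: A, C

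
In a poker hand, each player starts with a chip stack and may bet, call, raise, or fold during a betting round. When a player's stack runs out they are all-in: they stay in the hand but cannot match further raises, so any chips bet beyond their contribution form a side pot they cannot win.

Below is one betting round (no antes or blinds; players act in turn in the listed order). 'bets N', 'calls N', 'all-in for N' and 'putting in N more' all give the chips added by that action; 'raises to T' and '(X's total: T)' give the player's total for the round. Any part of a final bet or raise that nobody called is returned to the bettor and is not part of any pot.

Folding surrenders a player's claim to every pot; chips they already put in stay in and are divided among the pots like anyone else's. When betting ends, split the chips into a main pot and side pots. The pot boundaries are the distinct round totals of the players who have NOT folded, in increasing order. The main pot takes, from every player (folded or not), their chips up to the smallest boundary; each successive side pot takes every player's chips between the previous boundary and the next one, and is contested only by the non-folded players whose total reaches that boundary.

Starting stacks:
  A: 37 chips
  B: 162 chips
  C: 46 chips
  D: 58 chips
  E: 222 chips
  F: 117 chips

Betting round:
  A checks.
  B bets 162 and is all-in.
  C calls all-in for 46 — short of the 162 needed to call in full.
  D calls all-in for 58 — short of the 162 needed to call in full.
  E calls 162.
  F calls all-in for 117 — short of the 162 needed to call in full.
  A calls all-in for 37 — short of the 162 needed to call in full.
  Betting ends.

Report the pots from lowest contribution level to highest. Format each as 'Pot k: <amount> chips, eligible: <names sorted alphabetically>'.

Pot 1: 222 chips, eligible: A, B, C, D, E, F
Pot 2: 45 chips, eligible: B, C, D, E, F
Pot 3: 48 chips, eligible: B, D, E, F
Pot 4: 177 chips, eligible: B, E, F
Pot 5: 90 chips, eligible: B, E

Derivation:
Contributions: A=37, B=162, C=46, D=58, E=162, F=117
Pot levels (distinct totals of non-folded players): 37, 46, 58, 117, 162
Layer 1-37: 37 each from A, B, C, D, E, F = 37*6 = 222 chips; eligible A, B, C, D, E, F
Layer 38-46: 9 each from B, C, D, E, F = 9*5 = 45 chips; eligible B, C, D, E, F
Layer 47-58: 12 each from B, D, E, F = 12*4 = 48 chips; eligible B, D, E, F
Layer 59-117: 59 each from B, E, F = 59*3 = 177 chips; eligible B, E, F
Layer 118-162: 45 each from B, E = 45*2 = 90 chips; eligible B, E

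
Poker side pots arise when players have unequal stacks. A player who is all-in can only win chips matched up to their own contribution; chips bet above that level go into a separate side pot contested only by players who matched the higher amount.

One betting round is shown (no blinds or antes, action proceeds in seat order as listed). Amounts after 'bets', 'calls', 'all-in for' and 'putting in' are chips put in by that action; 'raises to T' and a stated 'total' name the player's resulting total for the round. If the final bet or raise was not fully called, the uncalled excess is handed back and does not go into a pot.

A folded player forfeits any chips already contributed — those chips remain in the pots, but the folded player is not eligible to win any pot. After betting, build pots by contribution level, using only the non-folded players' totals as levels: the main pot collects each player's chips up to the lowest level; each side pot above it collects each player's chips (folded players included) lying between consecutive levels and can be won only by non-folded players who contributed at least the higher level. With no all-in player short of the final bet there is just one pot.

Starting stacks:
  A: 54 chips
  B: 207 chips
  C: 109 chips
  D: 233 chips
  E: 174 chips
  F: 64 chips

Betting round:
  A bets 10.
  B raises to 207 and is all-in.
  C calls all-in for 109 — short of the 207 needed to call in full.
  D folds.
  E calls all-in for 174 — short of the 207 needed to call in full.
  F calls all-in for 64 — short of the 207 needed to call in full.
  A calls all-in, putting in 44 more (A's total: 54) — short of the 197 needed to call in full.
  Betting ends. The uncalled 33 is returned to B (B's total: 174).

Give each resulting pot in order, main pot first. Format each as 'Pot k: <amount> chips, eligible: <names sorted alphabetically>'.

Contributions (after 33 returned to B): A=54, B=174, C=109, E=174, F=64
Folded: D
Pot levels (distinct totals of non-folded players): 54, 64, 109, 174
Layer 1-54: 54 each from A, B, C, E, F = 54*5 = 270 chips; eligible A, B, C, E, F
Layer 55-64: 10 each from B, C, E, F = 10*4 = 40 chips; eligible B, C, E, F
Layer 65-109: 45 each from B, C, E = 45*3 = 135 chips; eligible B, C, E
Layer 110-174: 65 each from B, E = 65*2 = 130 chips; eligible B, E

Pot 1: 270 chips, eligible: A, B, C, E, F
Pot 2: 40 chips, eligible: B, C, E, F
Pot 3: 135 chips, eligible: B, C, E
Pot 4: 130 chips, eligible: B, E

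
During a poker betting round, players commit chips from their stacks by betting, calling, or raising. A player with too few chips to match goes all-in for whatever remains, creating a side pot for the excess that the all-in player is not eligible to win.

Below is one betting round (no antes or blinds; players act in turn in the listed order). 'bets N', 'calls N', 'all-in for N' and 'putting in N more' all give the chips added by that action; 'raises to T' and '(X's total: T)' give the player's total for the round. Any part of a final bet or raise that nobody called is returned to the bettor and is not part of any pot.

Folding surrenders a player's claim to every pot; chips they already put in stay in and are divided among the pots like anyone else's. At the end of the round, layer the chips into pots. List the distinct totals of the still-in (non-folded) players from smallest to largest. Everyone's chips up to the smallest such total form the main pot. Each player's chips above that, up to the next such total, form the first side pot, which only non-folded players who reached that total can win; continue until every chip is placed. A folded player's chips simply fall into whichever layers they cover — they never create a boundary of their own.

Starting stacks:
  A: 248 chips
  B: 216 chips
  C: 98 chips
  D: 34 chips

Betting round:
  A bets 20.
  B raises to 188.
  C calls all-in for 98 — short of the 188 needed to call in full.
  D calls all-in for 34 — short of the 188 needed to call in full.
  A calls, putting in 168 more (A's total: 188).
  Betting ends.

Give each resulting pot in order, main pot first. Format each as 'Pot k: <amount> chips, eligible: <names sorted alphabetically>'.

Contributions: A=188, B=188, C=98, D=34
Pot levels (distinct totals of non-folded players): 34, 98, 188
Layer 1-34: 34 each from A, B, C, D = 34*4 = 136 chips; eligible A, B, C, D
Layer 35-98: 64 each from A, B, C = 64*3 = 192 chips; eligible A, B, C
Layer 99-188: 90 each from A, B = 90*2 = 180 chips; eligible A, B

Pot 1: 136 chips, eligible: A, B, C, D
Pot 2: 192 chips, eligible: A, B, C
Pot 3: 180 chips, eligible: A, B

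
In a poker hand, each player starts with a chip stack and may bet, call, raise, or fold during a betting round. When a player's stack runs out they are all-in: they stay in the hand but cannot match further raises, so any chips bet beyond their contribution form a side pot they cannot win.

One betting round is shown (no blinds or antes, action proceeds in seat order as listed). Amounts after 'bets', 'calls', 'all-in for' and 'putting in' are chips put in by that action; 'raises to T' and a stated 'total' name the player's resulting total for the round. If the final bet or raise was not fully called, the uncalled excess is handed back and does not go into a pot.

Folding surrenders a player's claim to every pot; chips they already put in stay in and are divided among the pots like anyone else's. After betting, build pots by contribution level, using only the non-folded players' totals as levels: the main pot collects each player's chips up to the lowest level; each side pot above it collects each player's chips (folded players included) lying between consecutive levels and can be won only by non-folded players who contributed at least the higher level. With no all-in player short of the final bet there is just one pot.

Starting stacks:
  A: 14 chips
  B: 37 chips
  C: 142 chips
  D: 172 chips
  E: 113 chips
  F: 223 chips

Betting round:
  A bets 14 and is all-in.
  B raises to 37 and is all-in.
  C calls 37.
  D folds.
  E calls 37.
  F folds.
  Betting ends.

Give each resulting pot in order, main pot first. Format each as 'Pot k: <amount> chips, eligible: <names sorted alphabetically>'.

Pot 1: 56 chips, eligible: A, B, C, E
Pot 2: 69 chips, eligible: B, C, E

Derivation:
Contributions: A=14, B=37, C=37, E=37
Folded: D, F
Pot levels (distinct totals of non-folded players): 14, 37
Layer 1-14: 14 each from A, B, C, E = 14*4 = 56 chips; eligible A, B, C, E
Layer 15-37: 23 each from B, C, E = 23*3 = 69 chips; eligible B, C, E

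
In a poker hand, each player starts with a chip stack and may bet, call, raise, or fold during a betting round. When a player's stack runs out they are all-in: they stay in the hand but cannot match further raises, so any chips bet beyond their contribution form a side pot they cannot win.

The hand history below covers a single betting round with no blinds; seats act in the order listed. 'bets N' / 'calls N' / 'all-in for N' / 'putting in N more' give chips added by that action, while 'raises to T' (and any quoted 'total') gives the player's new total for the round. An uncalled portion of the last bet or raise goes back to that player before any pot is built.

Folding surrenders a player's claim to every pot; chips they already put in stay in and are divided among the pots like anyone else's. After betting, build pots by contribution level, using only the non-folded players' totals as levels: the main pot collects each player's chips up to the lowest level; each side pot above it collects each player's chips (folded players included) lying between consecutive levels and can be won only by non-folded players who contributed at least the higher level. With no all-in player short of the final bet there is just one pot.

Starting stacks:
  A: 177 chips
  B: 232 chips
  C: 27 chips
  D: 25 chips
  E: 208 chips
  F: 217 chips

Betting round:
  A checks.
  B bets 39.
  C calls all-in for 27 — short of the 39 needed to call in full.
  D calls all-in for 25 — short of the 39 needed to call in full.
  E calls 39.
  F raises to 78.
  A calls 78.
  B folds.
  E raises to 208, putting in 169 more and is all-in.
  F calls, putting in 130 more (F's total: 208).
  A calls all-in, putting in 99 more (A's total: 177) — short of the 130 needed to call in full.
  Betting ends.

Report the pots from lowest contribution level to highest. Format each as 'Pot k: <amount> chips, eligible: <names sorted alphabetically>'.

Contributions: A=177, B=39, C=27, D=25, E=208, F=208
Folded: B
Pot levels (distinct totals of non-folded players): 25, 27, 177, 208
Layer 1-25: 25 each from A, B, C, D, E, F = 25*6 = 150 chips; eligible A, C, D, E, F
Layer 26-27: 2 each from A, B, C, E, F = 2*5 = 10 chips; eligible A, C, E, F
Layer 28-177: A 150 + B 12 + E 150 + F 150 = 462 chips; eligible A, E, F
Layer 178-208: 31 each from E, F = 31*2 = 62 chips; eligible E, F

Pot 1: 150 chips, eligible: A, C, D, E, F
Pot 2: 10 chips, eligible: A, C, E, F
Pot 3: 462 chips, eligible: A, E, F
Pot 4: 62 chips, eligible: E, F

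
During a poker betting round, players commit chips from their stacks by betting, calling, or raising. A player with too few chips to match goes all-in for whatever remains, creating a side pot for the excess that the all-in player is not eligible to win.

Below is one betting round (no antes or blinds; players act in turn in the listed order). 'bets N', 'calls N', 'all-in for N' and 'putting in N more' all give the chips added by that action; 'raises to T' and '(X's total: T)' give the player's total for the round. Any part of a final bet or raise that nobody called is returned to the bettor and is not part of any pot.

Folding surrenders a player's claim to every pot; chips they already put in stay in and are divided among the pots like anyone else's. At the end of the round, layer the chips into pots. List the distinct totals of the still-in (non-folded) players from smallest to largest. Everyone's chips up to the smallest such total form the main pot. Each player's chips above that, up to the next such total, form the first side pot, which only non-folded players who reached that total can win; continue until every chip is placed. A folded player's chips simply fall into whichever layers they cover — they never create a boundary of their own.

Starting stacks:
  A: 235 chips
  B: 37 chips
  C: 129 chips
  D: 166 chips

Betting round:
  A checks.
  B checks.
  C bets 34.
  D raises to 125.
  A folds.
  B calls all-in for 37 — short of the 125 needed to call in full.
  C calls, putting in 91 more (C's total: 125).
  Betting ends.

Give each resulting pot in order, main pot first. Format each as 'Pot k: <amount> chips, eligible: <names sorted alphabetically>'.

Pot 1: 111 chips, eligible: B, C, D
Pot 2: 176 chips, eligible: C, D

Derivation:
Contributions: B=37, C=125, D=125
Folded: A
Pot levels (distinct totals of non-folded players): 37, 125
Layer 1-37: 37 each from B, C, D = 37*3 = 111 chips; eligible B, C, D
Layer 38-125: 88 each from C, D = 88*2 = 176 chips; eligible C, D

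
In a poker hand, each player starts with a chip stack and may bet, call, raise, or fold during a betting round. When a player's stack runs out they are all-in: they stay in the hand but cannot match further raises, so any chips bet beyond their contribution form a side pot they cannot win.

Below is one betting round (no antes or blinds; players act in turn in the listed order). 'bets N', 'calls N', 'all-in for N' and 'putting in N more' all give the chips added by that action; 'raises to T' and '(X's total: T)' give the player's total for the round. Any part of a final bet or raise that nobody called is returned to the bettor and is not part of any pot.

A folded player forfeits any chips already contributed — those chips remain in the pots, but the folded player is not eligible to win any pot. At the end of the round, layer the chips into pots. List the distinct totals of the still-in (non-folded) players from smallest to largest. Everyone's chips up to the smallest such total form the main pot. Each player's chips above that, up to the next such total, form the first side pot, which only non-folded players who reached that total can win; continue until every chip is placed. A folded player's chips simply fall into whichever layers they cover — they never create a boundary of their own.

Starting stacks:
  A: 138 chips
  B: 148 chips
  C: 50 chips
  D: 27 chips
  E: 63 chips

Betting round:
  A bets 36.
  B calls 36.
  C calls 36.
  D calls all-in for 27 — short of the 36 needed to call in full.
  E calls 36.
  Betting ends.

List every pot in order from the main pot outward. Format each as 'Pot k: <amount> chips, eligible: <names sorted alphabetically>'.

Contributions: A=36, B=36, C=36, D=27, E=36
Pot levels (distinct totals of non-folded players): 27, 36
Layer 1-27: 27 each from A, B, C, D, E = 27*5 = 135 chips; eligible A, B, C, D, E
Layer 28-36: 9 each from A, B, C, E = 9*4 = 36 chips; eligible A, B, C, E

Pot 1: 135 chips, eligible: A, B, C, D, E
Pot 2: 36 chips, eligible: A, B, C, E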